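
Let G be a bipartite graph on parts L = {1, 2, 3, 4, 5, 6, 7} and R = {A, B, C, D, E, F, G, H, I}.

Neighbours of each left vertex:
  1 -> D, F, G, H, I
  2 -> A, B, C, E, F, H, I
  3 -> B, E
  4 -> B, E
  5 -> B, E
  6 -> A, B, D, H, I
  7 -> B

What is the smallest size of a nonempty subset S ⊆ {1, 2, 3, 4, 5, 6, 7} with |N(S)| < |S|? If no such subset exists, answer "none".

3

Take S = {3, 4, 5}. Its neighbourhood is {B, E}, so |N(S)| = 2 < |S| = 3.
Every subset of size less than 3 has at least as many neighbours as members, so 3 is the minimum.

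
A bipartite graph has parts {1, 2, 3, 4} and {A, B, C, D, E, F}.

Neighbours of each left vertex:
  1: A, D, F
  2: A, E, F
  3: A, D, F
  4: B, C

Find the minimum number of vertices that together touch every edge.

4

The 4 edges 1–D, 2–E, 3–F, 4–B form a matching, so any vertex cover needs at least 4 vertices (one per matched edge).
Conversely {1, 2, 3, 4} meets every edge and has exactly 4 vertices, so 4 is optimal.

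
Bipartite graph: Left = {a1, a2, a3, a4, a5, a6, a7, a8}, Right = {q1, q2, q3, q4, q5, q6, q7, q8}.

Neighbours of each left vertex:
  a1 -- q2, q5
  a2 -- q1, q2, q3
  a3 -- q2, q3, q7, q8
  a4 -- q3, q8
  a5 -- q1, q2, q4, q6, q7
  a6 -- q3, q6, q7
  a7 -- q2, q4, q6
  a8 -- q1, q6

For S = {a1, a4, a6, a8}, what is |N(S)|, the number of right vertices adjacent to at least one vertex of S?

The union of neighbours of {a1, a4, a6, a8} is {q1, q2, q3, q5, q6, q7, q8}, which has 7 elements.
Since |N(S)| = 7 ≥ |S| = 4, Hall's condition holds for this subset.

7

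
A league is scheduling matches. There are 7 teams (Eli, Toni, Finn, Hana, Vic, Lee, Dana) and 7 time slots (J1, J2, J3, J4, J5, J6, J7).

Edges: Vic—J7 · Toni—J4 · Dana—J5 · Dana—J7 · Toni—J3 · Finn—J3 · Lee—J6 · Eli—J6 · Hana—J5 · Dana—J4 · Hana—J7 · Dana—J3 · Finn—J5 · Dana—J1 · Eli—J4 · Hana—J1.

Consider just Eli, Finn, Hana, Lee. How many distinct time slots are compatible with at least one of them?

6

The union of neighbours of {Eli, Finn, Hana, Lee} is {J1, J3, J4, J5, J6, J7}, which has 6 elements.
Since |N(S)| = 6 ≥ |S| = 4, Hall's condition holds for this subset.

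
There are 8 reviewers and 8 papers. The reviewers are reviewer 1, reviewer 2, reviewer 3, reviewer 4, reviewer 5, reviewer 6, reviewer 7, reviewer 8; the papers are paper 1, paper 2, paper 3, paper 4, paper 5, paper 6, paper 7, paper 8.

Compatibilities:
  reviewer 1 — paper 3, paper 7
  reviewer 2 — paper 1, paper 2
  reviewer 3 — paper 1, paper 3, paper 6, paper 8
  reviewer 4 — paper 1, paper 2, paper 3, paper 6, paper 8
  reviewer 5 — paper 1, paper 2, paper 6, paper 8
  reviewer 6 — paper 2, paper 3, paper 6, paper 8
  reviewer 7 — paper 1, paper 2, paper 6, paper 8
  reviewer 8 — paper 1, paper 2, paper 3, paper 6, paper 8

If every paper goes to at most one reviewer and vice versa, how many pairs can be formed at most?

6

One maximum matching: reviewer 1–paper 7, reviewer 2–paper 2, reviewer 3–paper 3, reviewer 4–paper 8, reviewer 5–paper 1, reviewer 6–paper 6.
The set {reviewer 2, reviewer 3, reviewer 4, reviewer 5, reviewer 6, reviewer 7, reviewer 8} has only 5 neighbours ({paper 1, paper 2, paper 3, paper 6, paper 8}), so by Hall's theorem at most 6 of the 8 reviewers can be matched.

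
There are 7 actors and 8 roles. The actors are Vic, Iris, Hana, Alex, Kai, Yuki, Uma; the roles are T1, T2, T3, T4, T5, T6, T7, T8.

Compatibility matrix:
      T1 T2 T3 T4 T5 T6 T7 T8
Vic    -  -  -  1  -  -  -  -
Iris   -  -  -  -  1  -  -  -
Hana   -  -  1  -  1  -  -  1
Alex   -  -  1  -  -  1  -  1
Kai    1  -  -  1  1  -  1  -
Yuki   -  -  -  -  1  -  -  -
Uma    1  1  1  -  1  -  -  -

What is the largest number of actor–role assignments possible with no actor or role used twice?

6

For example, pair Vic–T4, Iris–T5, Hana–T8, Alex–T6, Kai–T7, Uma–T2.
The set {Iris, Yuki} has only 1 neighbour ({T5}), so by Hall's theorem at most 6 of the 7 actors can be matched.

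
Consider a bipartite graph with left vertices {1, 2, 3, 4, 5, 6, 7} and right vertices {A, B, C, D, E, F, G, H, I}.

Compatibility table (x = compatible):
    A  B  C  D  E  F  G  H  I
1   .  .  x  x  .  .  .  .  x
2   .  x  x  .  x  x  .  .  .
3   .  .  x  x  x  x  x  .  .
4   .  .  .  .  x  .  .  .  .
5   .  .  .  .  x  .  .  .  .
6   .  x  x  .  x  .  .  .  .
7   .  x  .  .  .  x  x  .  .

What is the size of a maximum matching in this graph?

6

One maximum matching: 1–D, 2–F, 3–G, 4–E, 6–C, 7–B.
The set {4, 5} has only 1 neighbour ({E}), so by Hall's theorem at most 6 of the 7 left vertices can be matched.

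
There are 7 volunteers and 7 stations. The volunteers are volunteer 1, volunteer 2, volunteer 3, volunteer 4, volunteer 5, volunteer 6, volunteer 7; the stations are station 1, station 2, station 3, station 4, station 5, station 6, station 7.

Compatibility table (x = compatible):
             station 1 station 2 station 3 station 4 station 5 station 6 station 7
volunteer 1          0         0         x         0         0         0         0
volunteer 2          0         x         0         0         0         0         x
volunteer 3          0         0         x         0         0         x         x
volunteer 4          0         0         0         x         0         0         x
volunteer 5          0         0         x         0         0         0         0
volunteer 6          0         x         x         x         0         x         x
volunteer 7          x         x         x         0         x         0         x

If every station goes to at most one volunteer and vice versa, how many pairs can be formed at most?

6

For example, pair volunteer 1-station 3, volunteer 2-station 2, volunteer 3-station 6, volunteer 4-station 4, volunteer 6-station 7, volunteer 7-station 1.
The set {volunteer 1, volunteer 5} has only 1 neighbour ({station 3}), so by Hall's theorem at most 6 of the 7 volunteers can be matched.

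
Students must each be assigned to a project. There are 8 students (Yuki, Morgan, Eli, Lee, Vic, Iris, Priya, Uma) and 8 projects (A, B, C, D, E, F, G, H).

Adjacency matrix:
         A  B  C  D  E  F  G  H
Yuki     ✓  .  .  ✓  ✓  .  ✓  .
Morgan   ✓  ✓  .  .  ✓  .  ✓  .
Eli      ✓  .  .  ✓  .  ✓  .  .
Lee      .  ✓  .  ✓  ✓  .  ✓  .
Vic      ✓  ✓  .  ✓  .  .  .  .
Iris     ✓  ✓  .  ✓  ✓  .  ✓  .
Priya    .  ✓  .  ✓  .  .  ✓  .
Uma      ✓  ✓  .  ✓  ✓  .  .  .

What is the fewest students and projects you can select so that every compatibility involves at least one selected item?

The 6 edges Yuki–A, Morgan–B, Eli–F, Lee–E, Vic–D, Iris–G form a matching, so any vertex cover needs at least 6 vertices (one per matched edge).
Conversely {Eli, A, B, D, E, G} meets every edge and has exactly 6 vertices, so 6 is optimal.

6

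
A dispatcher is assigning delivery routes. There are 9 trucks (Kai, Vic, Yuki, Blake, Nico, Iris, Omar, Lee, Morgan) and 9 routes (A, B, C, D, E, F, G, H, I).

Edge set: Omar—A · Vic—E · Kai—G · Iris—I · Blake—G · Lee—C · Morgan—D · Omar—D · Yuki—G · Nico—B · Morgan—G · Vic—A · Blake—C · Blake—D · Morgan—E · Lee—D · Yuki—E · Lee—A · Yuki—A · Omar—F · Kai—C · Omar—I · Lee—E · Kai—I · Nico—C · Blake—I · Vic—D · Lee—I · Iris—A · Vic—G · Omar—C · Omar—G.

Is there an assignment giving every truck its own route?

The set {Kai, Vic, Yuki, Blake, Iris, Lee, Morgan} has only 6 neighbours ({A, C, D, E, G, I}), so by Hall's theorem at most 8 of the 9 trucks can be matched.
Hence no matching covers every truck.

No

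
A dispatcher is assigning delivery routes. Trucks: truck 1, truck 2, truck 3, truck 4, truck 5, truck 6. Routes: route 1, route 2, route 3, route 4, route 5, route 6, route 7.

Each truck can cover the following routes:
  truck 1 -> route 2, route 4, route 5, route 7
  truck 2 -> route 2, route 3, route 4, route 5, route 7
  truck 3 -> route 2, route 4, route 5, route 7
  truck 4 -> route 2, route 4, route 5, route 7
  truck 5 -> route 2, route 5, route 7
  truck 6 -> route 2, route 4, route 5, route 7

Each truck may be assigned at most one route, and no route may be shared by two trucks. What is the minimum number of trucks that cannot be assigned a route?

1

For example, pair truck 1–route 5, truck 2–route 3, truck 3–route 4, truck 4–route 2, truck 5–route 7.
The set {truck 1, truck 3, truck 4, truck 5, truck 6} has only 4 neighbours ({route 2, route 4, route 5, route 7}), so by Hall's theorem at most 5 of the 6 trucks can be matched.
That matches 5 of the 6, leaving 1 unmatched; no matching can do better.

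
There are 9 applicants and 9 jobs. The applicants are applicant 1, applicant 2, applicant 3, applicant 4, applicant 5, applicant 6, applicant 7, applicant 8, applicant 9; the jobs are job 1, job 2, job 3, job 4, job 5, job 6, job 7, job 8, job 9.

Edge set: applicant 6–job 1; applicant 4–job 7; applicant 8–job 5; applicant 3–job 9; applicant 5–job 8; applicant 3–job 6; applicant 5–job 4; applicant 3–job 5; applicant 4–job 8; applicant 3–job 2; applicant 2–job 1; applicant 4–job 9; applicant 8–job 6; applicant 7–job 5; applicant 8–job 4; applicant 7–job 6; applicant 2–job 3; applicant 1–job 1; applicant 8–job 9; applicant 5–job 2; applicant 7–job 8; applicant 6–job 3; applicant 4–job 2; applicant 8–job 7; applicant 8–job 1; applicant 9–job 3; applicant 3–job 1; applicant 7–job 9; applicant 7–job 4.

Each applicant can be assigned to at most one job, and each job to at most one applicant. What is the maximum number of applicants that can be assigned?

For example, pair applicant 1→job 1, applicant 2→job 3, applicant 3→job 2, applicant 4→job 7, applicant 5→job 4, applicant 7→job 5, applicant 8→job 9.
The set {applicant 1, applicant 2, applicant 6, applicant 9} has only 2 neighbours ({job 1, job 3}), so by Hall's theorem at most 7 of the 9 applicants can be matched.

7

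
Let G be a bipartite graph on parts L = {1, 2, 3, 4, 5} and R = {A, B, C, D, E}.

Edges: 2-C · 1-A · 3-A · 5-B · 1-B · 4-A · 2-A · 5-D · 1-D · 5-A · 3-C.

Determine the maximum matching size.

4

A valid assignment of size 4: 1→D, 2→A, 3→C, 5→B.
The set {2, 3, 4} has only 2 neighbours ({A, C}), so by Hall's theorem at most 4 of the 5 left vertices can be matched.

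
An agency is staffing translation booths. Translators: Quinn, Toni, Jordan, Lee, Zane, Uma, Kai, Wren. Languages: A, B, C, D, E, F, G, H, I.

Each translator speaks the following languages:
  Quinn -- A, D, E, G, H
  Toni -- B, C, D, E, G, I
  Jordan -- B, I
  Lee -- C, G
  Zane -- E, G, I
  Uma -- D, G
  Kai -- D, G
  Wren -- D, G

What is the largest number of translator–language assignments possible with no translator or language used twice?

One maximum matching: Quinn–A, Toni–E, Jordan–B, Lee–C, Zane–I, Uma–D, Kai–G.
The set {Uma, Kai, Wren} has only 2 neighbours ({D, G}), so by Hall's theorem at most 7 of the 8 translators can be matched.

7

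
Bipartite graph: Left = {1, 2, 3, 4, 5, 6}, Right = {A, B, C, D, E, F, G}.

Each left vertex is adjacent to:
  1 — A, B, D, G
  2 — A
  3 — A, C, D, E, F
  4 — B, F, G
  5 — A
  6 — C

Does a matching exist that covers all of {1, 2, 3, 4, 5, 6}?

No

The set {2, 5} has only 1 neighbour ({A}), so by Hall's theorem at most 5 of the 6 left vertices can be matched.
Hence no matching covers every left vertex.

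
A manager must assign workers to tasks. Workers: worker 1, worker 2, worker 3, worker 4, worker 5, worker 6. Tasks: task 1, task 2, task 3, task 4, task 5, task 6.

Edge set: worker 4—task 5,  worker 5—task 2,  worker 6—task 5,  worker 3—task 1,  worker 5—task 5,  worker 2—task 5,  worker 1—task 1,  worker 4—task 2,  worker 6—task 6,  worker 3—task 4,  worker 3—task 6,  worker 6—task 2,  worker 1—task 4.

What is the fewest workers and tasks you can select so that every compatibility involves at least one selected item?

5

{worker 1, worker 3, worker 6, task 2, task 5} is a vertex cover of size 5: every edge has an endpoint in this set.
No smaller cover exists because worker 1–task 4, worker 2–task 5, worker 3–task 1, worker 4–task 2, worker 6–task 6 is a matching of size 5, and a cover must include an endpoint of each of these disjoint edges (König's theorem).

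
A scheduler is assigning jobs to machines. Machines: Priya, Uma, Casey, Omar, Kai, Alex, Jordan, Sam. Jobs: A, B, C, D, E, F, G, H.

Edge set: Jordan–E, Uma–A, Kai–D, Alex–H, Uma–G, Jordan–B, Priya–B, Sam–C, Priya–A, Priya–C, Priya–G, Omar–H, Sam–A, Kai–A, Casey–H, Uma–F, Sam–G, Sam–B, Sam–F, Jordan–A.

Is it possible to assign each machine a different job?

The set {Casey, Omar, Alex} has only 1 neighbour ({H}), so by Hall's theorem at most 6 of the 8 machines can be matched.
Hence no matching covers every machine.

No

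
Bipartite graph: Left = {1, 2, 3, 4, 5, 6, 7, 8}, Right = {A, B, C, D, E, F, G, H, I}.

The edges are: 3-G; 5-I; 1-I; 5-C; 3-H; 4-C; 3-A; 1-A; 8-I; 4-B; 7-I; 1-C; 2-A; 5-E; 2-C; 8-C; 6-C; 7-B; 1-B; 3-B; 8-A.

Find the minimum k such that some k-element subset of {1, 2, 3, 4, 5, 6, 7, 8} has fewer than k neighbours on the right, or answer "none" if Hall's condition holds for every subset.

Take S = {1, 2, 4, 6, 7}. Its neighbourhood is {A, B, C, I}, so |N(S)| = 4 < |S| = 5.
Every subset of size less than 5 has at least as many neighbours as members, so 5 is the minimum.

5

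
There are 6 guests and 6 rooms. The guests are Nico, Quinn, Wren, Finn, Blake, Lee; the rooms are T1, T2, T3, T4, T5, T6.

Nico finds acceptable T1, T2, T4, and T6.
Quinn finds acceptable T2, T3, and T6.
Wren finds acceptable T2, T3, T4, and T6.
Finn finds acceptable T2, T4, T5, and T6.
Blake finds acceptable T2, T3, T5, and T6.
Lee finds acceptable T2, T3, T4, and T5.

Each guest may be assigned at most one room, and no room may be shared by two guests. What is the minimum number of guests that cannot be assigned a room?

0

For example, pair Nico-T1, Quinn-T3, Wren-T6, Finn-T5, Blake-T2, Lee-T4.
This saturates every guest, so 6 is the maximum.
That matches 6 of the 6, leaving 0 unmatched; no matching can do better.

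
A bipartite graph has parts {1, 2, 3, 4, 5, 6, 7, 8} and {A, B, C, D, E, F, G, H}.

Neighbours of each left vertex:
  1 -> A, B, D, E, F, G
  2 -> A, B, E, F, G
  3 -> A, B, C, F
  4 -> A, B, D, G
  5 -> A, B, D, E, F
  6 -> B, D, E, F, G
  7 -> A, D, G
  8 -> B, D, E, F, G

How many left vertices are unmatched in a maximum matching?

For example, pair 1→B, 2→F, 3→C, 4→D, 5→A, 6→E, 7→G.
The set {1, 2, 4, 5, 6, 7, 8} has only 6 neighbours ({A, B, D, E, F, G}), so by Hall's theorem at most 7 of the 8 left vertices can be matched.
That matches 7 of the 8, leaving 1 unmatched; no matching can do better.

1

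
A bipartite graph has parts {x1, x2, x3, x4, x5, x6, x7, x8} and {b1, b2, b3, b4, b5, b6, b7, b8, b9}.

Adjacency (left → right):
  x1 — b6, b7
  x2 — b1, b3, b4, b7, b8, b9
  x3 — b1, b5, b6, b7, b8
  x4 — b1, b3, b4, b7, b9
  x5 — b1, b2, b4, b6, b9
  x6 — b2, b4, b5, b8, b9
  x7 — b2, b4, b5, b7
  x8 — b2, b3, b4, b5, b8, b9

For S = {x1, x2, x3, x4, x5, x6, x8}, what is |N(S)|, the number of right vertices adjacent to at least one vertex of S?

9

The union of neighbours of {x1, x2, x3, x4, x5, x6, x8} is {b1, b2, b3, b4, b5, b6, b7, b8, b9}, which has 9 elements.
Since |N(S)| = 9 ≥ |S| = 7, Hall's condition holds for this subset.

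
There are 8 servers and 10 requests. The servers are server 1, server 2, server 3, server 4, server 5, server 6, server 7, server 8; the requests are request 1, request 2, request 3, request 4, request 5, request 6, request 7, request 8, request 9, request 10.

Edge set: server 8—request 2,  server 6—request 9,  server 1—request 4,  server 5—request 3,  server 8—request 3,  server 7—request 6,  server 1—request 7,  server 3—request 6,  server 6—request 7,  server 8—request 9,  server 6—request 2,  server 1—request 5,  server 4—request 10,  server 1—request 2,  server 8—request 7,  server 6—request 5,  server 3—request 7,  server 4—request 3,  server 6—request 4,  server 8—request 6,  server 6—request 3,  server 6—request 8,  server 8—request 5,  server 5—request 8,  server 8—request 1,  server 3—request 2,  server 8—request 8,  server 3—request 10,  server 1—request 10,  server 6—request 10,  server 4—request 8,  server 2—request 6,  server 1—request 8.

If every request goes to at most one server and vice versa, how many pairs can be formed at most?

For example, pair server 1–request 4, server 2–request 6, server 3–request 2, server 4–request 8, server 5–request 3, server 6–request 9, server 8–request 7.
The set {server 2, server 7} has only 1 neighbour ({request 6}), so by Hall's theorem at most 7 of the 8 servers can be matched.

7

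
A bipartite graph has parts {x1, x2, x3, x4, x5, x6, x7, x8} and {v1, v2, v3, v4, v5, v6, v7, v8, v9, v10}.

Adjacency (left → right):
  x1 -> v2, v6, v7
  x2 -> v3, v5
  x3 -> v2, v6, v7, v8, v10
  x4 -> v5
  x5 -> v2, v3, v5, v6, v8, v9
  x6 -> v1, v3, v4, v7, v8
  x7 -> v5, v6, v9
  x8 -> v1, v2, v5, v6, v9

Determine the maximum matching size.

For example, pair x1-v7, x2-v3, x3-v10, x4-v5, x5-v6, x6-v1, x7-v9, x8-v2.
All 8 left vertices are matched, so no larger matching exists.

8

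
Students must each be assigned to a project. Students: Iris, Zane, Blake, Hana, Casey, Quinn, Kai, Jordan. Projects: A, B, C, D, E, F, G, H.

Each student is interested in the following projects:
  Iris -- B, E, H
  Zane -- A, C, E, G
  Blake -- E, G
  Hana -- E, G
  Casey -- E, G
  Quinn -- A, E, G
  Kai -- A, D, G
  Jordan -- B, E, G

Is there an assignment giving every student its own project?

No

The set {Blake, Hana, Casey} has only 2 neighbours ({E, G}), so by Hall's theorem at most 7 of the 8 students can be matched.
Hence no matching covers every student.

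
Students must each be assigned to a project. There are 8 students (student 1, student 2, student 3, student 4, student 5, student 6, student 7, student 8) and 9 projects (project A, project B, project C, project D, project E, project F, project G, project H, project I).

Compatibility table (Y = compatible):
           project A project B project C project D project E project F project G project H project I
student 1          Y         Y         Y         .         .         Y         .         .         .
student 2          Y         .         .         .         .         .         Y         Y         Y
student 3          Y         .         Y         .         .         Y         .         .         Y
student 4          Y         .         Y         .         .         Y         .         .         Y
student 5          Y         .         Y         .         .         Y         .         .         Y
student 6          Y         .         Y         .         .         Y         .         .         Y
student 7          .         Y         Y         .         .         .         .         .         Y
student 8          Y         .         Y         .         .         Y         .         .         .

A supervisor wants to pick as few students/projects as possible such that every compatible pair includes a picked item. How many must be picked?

6

The 6 edges student 1–project B, student 2–project G, student 3–project F, student 4–project A, student 5–project C, student 6–project I form a matching, so any vertex cover needs at least 6 vertices (one per matched edge).
Conversely {student 2, project A, project B, project C, project F, project I} meets every edge and has exactly 6 vertices, so 6 is optimal.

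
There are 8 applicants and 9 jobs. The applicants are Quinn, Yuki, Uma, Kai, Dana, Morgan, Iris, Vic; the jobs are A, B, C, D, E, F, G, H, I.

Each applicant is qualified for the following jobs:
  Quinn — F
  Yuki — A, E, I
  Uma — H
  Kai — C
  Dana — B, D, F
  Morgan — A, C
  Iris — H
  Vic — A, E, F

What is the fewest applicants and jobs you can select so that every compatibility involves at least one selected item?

A maximum matching has 7 edges (e.g. Quinn–F, Yuki–I, Uma–H, Kai–C, Dana–B, Morgan–A, Vic–E).
By König's theorem the minimum vertex cover has the same size. One such cover is {Quinn, Yuki, Kai, Dana, Morgan, Vic, H}.

7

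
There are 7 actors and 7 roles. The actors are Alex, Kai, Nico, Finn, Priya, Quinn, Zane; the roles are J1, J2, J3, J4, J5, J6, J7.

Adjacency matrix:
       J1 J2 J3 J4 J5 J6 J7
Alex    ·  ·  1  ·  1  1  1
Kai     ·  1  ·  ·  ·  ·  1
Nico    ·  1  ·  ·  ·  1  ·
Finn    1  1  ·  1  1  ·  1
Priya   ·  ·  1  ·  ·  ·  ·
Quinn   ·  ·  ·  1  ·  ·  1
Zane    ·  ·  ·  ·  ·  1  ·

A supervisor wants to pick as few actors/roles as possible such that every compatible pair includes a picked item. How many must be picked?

7

{Alex, Kai, Nico, Finn, Priya, Quinn, Zane} is a vertex cover of size 7: every edge has an endpoint in this set.
No smaller cover exists because Alex–J5, Kai–J7, Nico–J2, Finn–J1, Priya–J3, Quinn–J4, Zane–J6 is a matching of size 7, and a cover must include an endpoint of each of these disjoint edges (König's theorem).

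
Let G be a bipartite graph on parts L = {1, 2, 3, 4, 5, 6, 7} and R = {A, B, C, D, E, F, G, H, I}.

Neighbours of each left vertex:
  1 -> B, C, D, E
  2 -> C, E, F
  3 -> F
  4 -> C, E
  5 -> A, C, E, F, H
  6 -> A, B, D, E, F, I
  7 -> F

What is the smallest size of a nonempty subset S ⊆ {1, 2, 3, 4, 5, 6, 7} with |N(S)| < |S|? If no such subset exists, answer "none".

2

Take S = {3, 7}. Its neighbourhood is {F}, so |N(S)| = 1 < |S| = 2.
No single vertex violates Hall's condition since each has at least one neighbour, so 2 is the minimum.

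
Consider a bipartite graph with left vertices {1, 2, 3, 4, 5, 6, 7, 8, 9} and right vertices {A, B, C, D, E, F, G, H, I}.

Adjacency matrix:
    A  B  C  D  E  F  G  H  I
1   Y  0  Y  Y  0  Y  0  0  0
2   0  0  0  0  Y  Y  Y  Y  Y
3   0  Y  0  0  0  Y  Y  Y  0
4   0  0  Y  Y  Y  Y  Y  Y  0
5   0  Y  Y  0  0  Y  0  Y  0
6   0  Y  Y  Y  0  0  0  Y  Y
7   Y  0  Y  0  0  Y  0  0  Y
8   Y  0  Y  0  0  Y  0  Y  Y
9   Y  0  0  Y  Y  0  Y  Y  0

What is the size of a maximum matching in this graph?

A valid assignment of size 9: 1-D, 2-H, 3-F, 4-E, 5-C, 6-B, 7-I, 8-A, 9-G.
This saturates every left vertex, so 9 is the maximum.

9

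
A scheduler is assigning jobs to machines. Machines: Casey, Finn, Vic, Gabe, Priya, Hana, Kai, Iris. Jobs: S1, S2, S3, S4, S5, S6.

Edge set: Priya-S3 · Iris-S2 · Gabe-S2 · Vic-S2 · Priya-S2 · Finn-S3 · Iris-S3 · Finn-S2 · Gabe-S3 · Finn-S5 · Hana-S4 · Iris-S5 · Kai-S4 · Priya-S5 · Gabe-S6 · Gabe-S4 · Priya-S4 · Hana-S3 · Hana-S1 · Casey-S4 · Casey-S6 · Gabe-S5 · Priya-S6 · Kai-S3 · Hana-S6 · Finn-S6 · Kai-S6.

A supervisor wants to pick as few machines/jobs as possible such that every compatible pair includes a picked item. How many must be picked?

{Hana, S2, S3, S4, S5, S6} is a vertex cover of size 6: every edge has an endpoint in this set.
No smaller cover exists because Casey–S4, Finn–S5, Vic–S2, Gabe–S3, Priya–S6, Hana–S1 is a matching of size 6, and a cover must include an endpoint of each of these disjoint edges (König's theorem).

6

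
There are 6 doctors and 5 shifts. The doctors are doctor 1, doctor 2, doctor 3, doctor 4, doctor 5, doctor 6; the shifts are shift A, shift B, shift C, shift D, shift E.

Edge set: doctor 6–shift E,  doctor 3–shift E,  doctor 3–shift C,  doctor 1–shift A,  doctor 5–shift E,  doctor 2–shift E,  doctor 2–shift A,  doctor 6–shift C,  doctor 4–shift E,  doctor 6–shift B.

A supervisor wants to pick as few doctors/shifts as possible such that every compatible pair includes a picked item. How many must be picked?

4

{doctor 3, doctor 6, shift A, shift E} is a vertex cover of size 4: every edge has an endpoint in this set.
No smaller cover exists because doctor 1–shift A, doctor 2–shift E, doctor 3–shift C, doctor 6–shift B is a matching of size 4, and a cover must include an endpoint of each of these disjoint edges (König's theorem).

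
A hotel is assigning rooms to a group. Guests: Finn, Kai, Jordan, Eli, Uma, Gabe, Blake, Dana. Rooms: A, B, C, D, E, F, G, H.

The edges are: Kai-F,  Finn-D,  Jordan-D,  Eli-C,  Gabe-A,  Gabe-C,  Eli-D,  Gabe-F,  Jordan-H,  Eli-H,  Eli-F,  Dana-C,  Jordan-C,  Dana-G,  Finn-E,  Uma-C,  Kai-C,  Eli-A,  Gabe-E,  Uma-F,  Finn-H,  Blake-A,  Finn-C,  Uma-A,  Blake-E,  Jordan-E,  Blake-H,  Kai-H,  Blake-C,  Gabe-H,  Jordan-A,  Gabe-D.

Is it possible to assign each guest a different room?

No

The set {Finn, Kai, Jordan, Eli, Uma, Gabe, Blake} has only 6 neighbours ({A, C, D, E, F, H}), so by Hall's theorem at most 7 of the 8 guests can be matched.
Hence no matching covers every guest.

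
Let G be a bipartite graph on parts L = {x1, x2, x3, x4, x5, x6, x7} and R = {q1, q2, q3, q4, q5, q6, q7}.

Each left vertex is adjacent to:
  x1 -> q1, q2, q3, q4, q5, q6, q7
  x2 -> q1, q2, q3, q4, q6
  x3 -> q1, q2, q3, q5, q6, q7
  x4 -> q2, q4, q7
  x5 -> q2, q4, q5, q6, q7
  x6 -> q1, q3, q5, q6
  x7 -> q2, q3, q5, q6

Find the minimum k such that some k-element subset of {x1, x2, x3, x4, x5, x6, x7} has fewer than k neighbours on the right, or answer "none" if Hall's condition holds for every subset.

A matching saturating every left vertex exists, for instance x1→q7, x2→q3, x3→q1, x4→q2, x5→q4, x6→q5, x7→q6.
By Hall's marriage theorem, this means |N(S)| ≥ |S| for every subset S, so no violating subset exists.

none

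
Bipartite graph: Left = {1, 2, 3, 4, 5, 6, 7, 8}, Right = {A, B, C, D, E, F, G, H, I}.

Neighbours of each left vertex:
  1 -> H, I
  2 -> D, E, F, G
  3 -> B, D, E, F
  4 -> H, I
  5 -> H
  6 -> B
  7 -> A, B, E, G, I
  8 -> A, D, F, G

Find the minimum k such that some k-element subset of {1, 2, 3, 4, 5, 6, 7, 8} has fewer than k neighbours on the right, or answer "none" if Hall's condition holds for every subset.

3

Take S = {1, 4, 5}. Its neighbourhood is {H, I}, so |N(S)| = 2 < |S| = 3.
Every subset of size less than 3 has at least as many neighbours as members, so 3 is the minimum.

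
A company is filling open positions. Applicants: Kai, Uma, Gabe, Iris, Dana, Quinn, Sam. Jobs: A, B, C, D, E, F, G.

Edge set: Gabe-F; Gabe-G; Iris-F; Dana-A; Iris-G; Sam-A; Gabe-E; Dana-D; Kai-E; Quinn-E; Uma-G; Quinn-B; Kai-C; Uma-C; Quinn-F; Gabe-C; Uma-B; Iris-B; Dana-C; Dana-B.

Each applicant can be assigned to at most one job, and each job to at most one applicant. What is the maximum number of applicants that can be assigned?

One maximum matching: Kai–E, Uma–C, Gabe–G, Iris–F, Dana–D, Quinn–B, Sam–A.
This saturates every applicant, so 7 is the maximum.

7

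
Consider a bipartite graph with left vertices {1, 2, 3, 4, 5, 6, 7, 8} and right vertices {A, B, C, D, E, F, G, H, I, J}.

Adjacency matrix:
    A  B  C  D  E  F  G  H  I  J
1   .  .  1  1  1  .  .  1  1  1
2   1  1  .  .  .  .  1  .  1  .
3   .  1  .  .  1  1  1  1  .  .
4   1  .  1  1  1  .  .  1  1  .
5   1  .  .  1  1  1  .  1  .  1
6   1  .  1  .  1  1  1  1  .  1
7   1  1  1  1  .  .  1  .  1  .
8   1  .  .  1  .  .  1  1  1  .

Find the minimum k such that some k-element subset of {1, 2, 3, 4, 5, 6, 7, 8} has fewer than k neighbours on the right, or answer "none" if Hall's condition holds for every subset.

none

A matching saturating every left vertex exists, for instance 1→D, 2→B, 3→H, 4→E, 5→F, 6→J, 7→A, 8→G.
By Hall's marriage theorem, this means |N(S)| ≥ |S| for every subset S, so no violating subset exists.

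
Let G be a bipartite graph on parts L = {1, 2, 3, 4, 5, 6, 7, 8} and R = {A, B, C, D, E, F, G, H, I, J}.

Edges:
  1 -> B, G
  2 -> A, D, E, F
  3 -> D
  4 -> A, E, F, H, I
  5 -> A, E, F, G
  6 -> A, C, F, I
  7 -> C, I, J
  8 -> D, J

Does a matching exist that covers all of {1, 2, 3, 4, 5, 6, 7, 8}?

Yes

A valid assignment of size 8: 1–B, 2–F, 3–D, 4–A, 5–E, 6–I, 7–C, 8–J.
All 8 left vertices are covered.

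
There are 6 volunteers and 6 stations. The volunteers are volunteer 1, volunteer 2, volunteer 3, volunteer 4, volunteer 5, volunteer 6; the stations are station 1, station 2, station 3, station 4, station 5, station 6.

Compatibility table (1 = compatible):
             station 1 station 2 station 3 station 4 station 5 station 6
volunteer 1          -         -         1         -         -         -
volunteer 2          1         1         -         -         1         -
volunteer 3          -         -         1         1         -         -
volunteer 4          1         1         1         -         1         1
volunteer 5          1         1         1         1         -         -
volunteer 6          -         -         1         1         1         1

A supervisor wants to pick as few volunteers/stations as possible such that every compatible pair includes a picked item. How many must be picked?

A maximum matching has 6 edges (e.g. volunteer 1–station 3, volunteer 2–station 1, volunteer 3–station 4, volunteer 4–station 6, volunteer 5–station 2, volunteer 6–station 5).
By König's theorem the minimum vertex cover has the same size. One such cover is {volunteer 1, volunteer 2, volunteer 3, volunteer 4, volunteer 5, volunteer 6}.

6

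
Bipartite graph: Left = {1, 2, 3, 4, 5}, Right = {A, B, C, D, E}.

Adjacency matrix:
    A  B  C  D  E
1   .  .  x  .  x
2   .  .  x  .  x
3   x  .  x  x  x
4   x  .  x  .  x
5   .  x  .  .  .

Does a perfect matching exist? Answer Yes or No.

Yes

One maximum matching: 1–C, 2–E, 3–D, 4–A, 5–B.
Every left vertex is matched, so this is a perfect matching.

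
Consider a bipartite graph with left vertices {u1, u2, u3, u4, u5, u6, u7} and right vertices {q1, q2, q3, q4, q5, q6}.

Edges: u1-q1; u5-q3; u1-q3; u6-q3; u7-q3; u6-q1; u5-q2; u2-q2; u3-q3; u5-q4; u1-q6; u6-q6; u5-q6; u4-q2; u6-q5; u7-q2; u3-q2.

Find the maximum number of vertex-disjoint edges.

5

A valid assignment of size 5: u1→q1, u2→q2, u3→q3, u5→q4, u6→q6.
The set {u2, u3, u4, u7} has only 2 neighbours ({q2, q3}), so by Hall's theorem at most 5 of the 7 left vertices can be matched.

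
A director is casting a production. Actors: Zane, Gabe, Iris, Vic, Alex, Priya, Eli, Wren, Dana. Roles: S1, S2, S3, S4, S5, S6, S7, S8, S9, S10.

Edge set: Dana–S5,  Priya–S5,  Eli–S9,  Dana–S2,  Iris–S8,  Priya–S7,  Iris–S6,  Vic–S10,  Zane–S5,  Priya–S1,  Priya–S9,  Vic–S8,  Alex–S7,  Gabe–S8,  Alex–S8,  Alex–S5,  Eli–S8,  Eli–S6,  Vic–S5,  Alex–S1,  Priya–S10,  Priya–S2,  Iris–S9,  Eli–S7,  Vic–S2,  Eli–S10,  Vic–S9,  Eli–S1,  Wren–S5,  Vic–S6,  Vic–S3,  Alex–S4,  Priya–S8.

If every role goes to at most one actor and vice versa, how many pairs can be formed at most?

A valid assignment of size 8: Zane–S5, Gabe–S8, Iris–S9, Vic–S3, Alex–S4, Priya–S7, Eli–S6, Dana–S2.
The set {Zane, Wren} has only 1 neighbour ({S5}), so by Hall's theorem at most 8 of the 9 actors can be matched.

8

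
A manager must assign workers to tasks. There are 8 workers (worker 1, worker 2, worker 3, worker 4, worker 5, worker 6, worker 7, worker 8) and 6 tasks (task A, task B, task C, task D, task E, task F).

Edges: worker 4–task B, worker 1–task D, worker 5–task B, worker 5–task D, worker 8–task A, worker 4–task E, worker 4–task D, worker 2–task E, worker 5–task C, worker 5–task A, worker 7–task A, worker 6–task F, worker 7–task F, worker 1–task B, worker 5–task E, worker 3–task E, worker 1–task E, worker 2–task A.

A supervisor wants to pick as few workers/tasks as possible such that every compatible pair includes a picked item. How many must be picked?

6

The 6 edges worker 1–task B, worker 2–task A, worker 3–task E, worker 4–task D, worker 5–task C, worker 6–task F form a matching, so any vertex cover needs at least 6 vertices (one per matched edge).
Conversely {worker 1, worker 4, worker 5, task A, task E, task F} meets every edge and has exactly 6 vertices, so 6 is optimal.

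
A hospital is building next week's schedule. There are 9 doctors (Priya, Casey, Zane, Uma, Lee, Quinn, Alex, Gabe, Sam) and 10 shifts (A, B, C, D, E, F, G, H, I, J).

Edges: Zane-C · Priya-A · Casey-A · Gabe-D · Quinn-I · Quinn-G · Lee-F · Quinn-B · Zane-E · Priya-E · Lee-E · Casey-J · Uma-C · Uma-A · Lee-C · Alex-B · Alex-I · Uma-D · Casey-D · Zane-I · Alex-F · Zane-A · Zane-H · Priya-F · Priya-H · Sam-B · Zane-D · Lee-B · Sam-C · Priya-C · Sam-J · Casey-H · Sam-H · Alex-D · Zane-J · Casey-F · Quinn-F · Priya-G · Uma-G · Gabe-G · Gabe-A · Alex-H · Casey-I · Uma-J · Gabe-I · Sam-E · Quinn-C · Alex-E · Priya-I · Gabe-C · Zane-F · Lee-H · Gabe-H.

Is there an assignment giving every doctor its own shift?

A valid assignment of size 9: Priya→G, Casey→F, Zane→A, Uma→D, Lee→C, Quinn→B, Alex→E, Gabe→H, Sam→J.
All 9 doctors are covered.

Yes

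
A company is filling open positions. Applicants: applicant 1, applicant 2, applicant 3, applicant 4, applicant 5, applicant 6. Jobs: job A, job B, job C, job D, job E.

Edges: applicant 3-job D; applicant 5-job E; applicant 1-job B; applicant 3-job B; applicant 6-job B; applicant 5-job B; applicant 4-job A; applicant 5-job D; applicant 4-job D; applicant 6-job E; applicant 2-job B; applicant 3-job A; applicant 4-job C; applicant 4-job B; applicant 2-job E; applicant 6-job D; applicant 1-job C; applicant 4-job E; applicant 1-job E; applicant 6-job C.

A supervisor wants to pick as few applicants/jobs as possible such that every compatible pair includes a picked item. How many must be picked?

5

A maximum matching has 5 edges (e.g. applicant 1–job C, applicant 2–job B, applicant 3–job A, applicant 4–job D, applicant 5–job E).
By König's theorem the minimum vertex cover has the same size. One such cover is {job A, job B, job C, job D, job E}.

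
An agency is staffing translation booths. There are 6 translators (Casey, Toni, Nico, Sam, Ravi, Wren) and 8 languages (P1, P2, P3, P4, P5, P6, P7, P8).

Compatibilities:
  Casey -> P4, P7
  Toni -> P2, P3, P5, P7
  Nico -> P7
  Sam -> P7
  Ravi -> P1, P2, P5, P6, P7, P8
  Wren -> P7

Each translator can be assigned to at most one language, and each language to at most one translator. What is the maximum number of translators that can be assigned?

4

One maximum matching: Casey→P4, Toni→P5, Nico→P7, Ravi→P1.
The set {Nico, Sam, Wren} has only 1 neighbour ({P7}), so by Hall's theorem at most 4 of the 6 translators can be matched.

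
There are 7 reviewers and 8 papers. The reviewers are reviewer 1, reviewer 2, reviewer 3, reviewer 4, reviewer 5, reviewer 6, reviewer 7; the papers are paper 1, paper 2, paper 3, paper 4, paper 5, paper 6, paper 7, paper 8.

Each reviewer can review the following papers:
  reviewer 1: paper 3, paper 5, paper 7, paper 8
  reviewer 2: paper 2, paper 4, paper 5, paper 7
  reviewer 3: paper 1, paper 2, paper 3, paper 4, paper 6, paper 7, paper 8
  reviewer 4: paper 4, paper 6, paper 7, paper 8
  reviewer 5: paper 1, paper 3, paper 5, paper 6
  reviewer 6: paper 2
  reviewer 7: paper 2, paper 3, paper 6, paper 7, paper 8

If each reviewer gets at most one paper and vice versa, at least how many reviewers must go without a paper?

For example, pair reviewer 1–paper 3, reviewer 2–paper 7, reviewer 3–paper 4, reviewer 4–paper 8, reviewer 5–paper 1, reviewer 6–paper 2, reviewer 7–paper 6.
All 7 reviewers are matched, so no larger matching exists.
That matches 7 of the 7, leaving 0 unmatched; no matching can do better.

0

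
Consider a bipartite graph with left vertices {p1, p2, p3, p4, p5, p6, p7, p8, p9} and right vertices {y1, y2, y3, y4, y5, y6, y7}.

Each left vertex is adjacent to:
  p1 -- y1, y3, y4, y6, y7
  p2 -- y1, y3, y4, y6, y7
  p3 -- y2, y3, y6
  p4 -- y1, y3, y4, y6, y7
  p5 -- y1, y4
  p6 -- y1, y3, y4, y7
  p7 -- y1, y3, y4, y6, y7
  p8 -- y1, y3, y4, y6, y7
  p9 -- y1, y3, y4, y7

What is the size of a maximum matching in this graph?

For example, pair p1→y7, p2→y1, p3→y2, p4→y6, p5→y4, p6→y3.
The set {p1, p2, p4, p5, p6, p7, p8, p9} has only 5 neighbours ({y1, y3, y4, y6, y7}), so by Hall's theorem at most 6 of the 9 left vertices can be matched.

6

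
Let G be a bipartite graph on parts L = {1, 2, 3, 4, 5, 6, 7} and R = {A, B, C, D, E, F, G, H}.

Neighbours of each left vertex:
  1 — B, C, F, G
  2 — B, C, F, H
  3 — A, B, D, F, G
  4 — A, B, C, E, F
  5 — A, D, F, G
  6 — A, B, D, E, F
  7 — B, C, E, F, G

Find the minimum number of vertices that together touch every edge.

{1, 2, 3, 4, 5, 6, 7} is a vertex cover of size 7: every edge has an endpoint in this set.
No smaller cover exists because 1–F, 2–C, 3–A, 4–B, 5–D, 6–E, 7–G is a matching of size 7, and a cover must include an endpoint of each of these disjoint edges (König's theorem).

7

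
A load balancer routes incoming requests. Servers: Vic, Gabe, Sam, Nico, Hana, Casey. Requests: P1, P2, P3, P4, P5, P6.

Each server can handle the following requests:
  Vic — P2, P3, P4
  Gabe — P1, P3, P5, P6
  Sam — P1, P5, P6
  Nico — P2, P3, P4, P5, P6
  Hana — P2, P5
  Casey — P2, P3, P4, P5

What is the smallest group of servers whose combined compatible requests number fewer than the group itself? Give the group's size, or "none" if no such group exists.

none

A matching saturating every server exists, for instance Vic→P4, Gabe→P1, Sam→P6, Nico→P3, Hana→P2, Casey→P5.
By Hall's marriage theorem, this means |N(S)| ≥ |S| for every subset S, so no violating subset exists.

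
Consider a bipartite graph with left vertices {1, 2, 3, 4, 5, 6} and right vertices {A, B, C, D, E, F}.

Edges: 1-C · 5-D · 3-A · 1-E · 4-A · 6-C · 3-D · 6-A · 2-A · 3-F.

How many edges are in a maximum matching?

For example, pair 1→E, 2→A, 3→F, 5→D, 6→C.
The set {2, 4} has only 1 neighbour ({A}), so by Hall's theorem at most 5 of the 6 left vertices can be matched.

5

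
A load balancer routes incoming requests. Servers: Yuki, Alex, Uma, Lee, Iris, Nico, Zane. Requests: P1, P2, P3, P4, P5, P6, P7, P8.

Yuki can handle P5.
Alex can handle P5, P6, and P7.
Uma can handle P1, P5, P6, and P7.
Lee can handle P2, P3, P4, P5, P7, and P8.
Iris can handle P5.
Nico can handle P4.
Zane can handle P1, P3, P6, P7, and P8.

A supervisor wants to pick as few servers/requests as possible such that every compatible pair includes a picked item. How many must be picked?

6

The 6 edges Yuki–P5, Alex–P7, Uma–P6, Lee–P3, Nico–P4, Zane–P1 form a matching, so any vertex cover needs at least 6 vertices (one per matched edge).
Conversely {Alex, Uma, Lee, Nico, Zane, P5} meets every edge and has exactly 6 vertices, so 6 is optimal.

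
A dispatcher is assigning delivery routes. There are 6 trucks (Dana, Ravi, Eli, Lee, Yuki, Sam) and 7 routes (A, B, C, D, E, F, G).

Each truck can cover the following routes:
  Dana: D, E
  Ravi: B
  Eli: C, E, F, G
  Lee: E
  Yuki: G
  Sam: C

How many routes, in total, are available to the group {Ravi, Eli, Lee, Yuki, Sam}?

The union of neighbours of {Ravi, Eli, Lee, Yuki, Sam} is {B, C, E, F, G}, which has 5 elements.
Since |N(S)| = 5 ≥ |S| = 5, Hall's condition holds for this subset.

5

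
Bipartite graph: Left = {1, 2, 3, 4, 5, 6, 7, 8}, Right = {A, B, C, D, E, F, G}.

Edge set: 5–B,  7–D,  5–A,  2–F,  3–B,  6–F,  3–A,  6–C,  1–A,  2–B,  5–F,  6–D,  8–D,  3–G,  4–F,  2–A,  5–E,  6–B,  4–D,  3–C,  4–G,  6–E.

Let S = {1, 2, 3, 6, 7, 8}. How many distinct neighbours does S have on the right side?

The union of neighbours of {1, 2, 3, 6, 7, 8} is {A, B, C, D, E, F, G}, which has 7 elements.
Since |N(S)| = 7 ≥ |S| = 6, Hall's condition holds for this subset.

7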